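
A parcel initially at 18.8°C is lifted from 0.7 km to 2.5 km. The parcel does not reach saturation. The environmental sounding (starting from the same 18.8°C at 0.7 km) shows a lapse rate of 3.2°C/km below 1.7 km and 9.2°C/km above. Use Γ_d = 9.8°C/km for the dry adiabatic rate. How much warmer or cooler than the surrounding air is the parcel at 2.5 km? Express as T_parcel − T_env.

-7.08°C (parcel cooler than environment)

Parcel:
  700–2500 m, dry: Δz = 1.8 km ⇒ ΔT = -17.64°C; T = 1.16°C
Environment:
  700–1700 m, environment, lower layer: Δz = 1 km ⇒ ΔT = -3.2°C; T = 15.6°C
  1700–2500 m, environment, upper layer: Δz = 0.8 km ⇒ ΔT = -7.36°C; T = 8.24°C
T_parcel − T_env = 1.16 − 8.24 = -7.08°C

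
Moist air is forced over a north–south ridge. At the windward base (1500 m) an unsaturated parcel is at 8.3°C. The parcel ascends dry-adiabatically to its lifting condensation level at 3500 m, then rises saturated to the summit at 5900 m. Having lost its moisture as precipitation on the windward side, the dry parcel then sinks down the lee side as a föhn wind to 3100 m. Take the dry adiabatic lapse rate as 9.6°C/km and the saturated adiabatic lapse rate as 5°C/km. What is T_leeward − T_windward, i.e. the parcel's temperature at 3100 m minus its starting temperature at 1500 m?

From 1500 m to 3500 m (dry): cools by 9.6 × 2 = 19.2°C, giving -10.9°C.
From 3500 m to 5900 m (saturated): cools by 5 × 2.4 = 12°C, giving -22.9°C.
From 5900 m to 3100 m (dry descent): warms by 9.6 × 2.8 = 26.88°C, giving 3.98°C.
Net change vs windward start: 3.98 − 8.3 = -4.32°C

-4.32°C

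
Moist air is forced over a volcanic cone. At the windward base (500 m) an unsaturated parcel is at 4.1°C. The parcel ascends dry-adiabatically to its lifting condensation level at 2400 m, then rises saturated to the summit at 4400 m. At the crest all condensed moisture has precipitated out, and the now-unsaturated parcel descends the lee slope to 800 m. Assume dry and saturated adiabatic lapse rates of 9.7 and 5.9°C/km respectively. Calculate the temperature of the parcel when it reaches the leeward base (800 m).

8.79°C

500 → 2400 m (dry, 9.7°C/km): ΔT = -9.7 × 1.9 = -18.43°C → T = -14.33°C
2400 → 4400 m (saturated, 5.9°C/km): ΔT = -5.9 × 2 = -11.8°C → T = -26.13°C
4400 → 800 m (dry descent, 9.7°C/km): ΔT = +9.7 × 3.6 = +34.92°C → T = 8.79°C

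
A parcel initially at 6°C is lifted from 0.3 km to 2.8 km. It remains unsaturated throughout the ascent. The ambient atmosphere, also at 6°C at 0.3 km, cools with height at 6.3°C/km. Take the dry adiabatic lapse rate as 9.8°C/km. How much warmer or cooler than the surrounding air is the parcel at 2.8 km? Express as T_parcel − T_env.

-8.75°C (parcel cooler than environment)

Parcel:
  300–2800 m, dry: Δz = 2.5 km ⇒ ΔT = -24.5°C; T = -18.5°C
Environment:
  300–2800 m, environment: Δz = 2.5 km ⇒ ΔT = -15.75°C; T = -9.75°C
T_parcel − T_env = -18.5 − (-9.75) = -8.75°C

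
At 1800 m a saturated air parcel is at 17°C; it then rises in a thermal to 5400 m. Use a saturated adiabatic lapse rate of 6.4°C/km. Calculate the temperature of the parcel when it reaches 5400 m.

-6.04°C

Saturated adiabatic to 5400 m: -6.4 × 3.6 km = -23.04°C, so T = -6.04°C.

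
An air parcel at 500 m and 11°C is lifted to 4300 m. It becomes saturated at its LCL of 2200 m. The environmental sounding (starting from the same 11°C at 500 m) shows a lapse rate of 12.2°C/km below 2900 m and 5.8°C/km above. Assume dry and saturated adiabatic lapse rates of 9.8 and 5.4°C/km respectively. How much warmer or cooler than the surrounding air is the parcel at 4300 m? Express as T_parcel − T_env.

Parcel:
  Dry to 2200 m: -9.8 × 1.7 km = -16.66°C, so T = -5.66°C.
  Saturated to 4300 m: -5.4 × 2.1 km = -11.34°C, so T = -17°C.
Environment:
  Environment, lower layer to 2900 m: -12.2 × 2.4 km = -29.28°C, so T = -18.28°C.
  Environment, upper layer to 4300 m: -5.8 × 1.4 km = -8.12°C, so T = -26.4°C.
T_parcel − T_env = -17 − (-26.4) = +9.4°C

+9.4°C (parcel warmer than environment)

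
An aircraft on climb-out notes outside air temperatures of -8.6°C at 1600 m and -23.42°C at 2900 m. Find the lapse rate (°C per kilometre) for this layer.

Γ = −ΔT/Δz = (-8.6 − (-23.42)) / (2900 − 1600) m
  = 14.82°C / 1.3 km = 11.4°C/km

11.4°C/km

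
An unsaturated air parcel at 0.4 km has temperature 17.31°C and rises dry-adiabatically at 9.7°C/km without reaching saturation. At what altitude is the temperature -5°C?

Height above start = (17.31 − (-5)) / 9.7 = 2.3 km
Altitude = 400 m + 2300 m = 2700 m

2.7 km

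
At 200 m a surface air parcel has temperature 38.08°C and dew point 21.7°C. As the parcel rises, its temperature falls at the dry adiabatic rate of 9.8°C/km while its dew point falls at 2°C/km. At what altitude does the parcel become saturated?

T and T_d converge at 9.8 − 2 = 7.8°C per km
Height above start = (38.08 − 21.7) / 7.8 = 2.1 km
LCL altitude = 200 m + 2100 m = 2300 m

2300 m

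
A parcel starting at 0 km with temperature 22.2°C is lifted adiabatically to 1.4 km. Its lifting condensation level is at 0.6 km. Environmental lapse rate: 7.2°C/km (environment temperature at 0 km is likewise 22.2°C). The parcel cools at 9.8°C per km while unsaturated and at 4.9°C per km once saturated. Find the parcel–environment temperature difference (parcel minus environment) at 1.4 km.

+0.28°C (parcel warmer than environment)

Parcel:
  From 0 m to 600 m (dry): cools by 9.8 × 0.6 = 5.88°C, giving 16.32°C.
  From 600 m to 1400 m (saturated): cools by 4.9 × 0.8 = 3.92°C, giving 12.4°C.
Environment:
  From 0 m to 1400 m (environment): cools by 7.2 × 1.4 = 10.08°C, giving 12.12°C.
T_parcel − T_env = 12.4 − 12.12 = +0.28°C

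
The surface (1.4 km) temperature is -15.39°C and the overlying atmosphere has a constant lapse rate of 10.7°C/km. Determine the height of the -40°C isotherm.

3.7 km

Height above start = (-15.39 − (-40)) / 10.7 = 2.3 km
Altitude = 1400 m + 2300 m = 3700 m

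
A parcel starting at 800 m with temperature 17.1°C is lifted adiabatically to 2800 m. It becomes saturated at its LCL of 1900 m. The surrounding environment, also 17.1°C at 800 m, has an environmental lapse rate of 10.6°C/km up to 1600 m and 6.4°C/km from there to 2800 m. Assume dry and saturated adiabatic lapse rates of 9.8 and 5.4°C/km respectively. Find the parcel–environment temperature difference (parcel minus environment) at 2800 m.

Parcel:
  From 800 m to 1900 m (dry): cools by 9.8 × 1.1 = 10.78°C, giving 6.32°C.
  From 1900 m to 2800 m (saturated): cools by 5.4 × 0.9 = 4.86°C, giving 1.46°C.
Environment:
  From 800 m to 1600 m (environment, lower layer): cools by 10.6 × 0.8 = 8.48°C, giving 8.62°C.
  From 1600 m to 2800 m (environment, upper layer): cools by 6.4 × 1.2 = 7.68°C, giving 0.94°C.
T_parcel − T_env = 1.46 − 0.94 = +0.52°C

+0.52°C (parcel warmer than environment)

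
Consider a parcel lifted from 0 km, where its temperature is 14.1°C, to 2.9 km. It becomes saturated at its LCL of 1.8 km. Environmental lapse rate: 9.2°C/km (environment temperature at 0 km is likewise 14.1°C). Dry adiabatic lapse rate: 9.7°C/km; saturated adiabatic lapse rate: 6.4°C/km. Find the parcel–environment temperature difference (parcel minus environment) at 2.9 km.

+2.18°C (parcel warmer than environment)

Parcel:
  0–1800 m, dry: Δz = 1.8 km ⇒ ΔT = -17.46°C; T = -3.36°C
  1800–2900 m, saturated: Δz = 1.1 km ⇒ ΔT = -7.04°C; T = -10.4°C
Environment:
  0–2900 m, environment: Δz = 2.9 km ⇒ ΔT = -26.68°C; T = -12.58°C
T_parcel − T_env = -10.4 − (-12.58) = +2.18°C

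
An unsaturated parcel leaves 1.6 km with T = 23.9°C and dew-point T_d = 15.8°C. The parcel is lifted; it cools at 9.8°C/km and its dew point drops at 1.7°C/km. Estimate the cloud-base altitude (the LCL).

T and T_d converge at 9.8 − 1.7 = 8.1°C per km
Height above start = (23.9 − 15.8) / 8.1 = 1 km
LCL altitude = 1600 m + 1000 m = 2600 m

2.6 km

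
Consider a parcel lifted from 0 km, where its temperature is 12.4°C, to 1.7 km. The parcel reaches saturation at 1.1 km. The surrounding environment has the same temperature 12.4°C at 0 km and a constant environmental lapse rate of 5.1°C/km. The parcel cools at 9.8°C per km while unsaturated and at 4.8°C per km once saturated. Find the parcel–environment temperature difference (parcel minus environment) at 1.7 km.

Parcel:
  Dry to 1100 m: -9.8 × 1.1 km = -10.78°C, so T = 1.62°C.
  Saturated to 1700 m: -4.8 × 0.6 km = -2.88°C, so T = -1.26°C.
Environment:
  Environment to 1700 m: -5.1 × 1.7 km = -8.67°C, so T = 3.73°C.
T_parcel − T_env = -1.26 − 3.73 = -4.99°C

-4.99°C (parcel cooler than environment)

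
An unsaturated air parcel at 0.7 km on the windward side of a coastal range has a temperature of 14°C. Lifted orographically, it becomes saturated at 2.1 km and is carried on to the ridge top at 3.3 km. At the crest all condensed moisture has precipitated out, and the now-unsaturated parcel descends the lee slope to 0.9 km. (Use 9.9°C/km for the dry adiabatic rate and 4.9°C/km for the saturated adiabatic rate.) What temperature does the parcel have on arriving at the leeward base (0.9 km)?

700 → 2100 m (dry, 9.9°C/km): ΔT = -9.9 × 1.4 = -13.86°C → T = 0.14°C
2100 → 3300 m (saturated, 4.9°C/km): ΔT = -4.9 × 1.2 = -5.88°C → T = -5.74°C
3300 → 900 m (dry descent, 9.9°C/km): ΔT = +9.9 × 2.4 = +23.76°C → T = 18.02°C

18.02°C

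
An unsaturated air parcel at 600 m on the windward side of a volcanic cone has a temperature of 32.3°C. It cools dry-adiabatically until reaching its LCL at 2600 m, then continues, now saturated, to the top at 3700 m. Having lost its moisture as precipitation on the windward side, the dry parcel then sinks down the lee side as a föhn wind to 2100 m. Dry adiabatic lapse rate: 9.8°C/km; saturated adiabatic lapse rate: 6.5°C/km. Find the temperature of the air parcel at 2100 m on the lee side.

600–2600 m, dry: Δz = 2 km ⇒ ΔT = -19.6°C; T = 12.7°C
2600–3700 m, saturated: Δz = 1.1 km ⇒ ΔT = -7.15°C; T = 5.55°C
3700–2100 m, dry descent: Δz = 1.6 km ⇒ ΔT = +15.68°C; T = 21.23°C

21.23°C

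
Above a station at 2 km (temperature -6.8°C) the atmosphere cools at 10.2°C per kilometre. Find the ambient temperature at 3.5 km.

2000–3500 m, environmental: Δz = 1.5 km ⇒ ΔT = -15.3°C; T = -22.1°C

-22.1°C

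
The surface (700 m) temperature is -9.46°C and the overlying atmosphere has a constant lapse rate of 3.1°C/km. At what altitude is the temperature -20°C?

4100 m

Height above start = (-9.46 − (-20)) / 3.1 = 3.4 km
Altitude = 700 m + 3400 m = 4100 m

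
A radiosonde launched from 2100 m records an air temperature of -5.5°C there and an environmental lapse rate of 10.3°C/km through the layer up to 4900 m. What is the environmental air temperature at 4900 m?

-34.34°C

Environmental to 4900 m: -10.3 × 2.8 km = -28.84°C, so T = -34.34°C.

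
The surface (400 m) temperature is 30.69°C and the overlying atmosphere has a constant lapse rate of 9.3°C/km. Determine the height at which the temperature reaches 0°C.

3700 m

Height above start = (30.69 − 0) / 9.3 = 3.3 km
Altitude = 400 m + 3300 m = 3700 m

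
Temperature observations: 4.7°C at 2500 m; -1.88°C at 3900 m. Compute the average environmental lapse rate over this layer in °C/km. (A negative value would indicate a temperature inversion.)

4.7°C/km

Γ = −ΔT/Δz = (4.7 − (-1.88)) / (3900 − 2500) m
  = 6.58°C / 1.4 km = 4.7°C/km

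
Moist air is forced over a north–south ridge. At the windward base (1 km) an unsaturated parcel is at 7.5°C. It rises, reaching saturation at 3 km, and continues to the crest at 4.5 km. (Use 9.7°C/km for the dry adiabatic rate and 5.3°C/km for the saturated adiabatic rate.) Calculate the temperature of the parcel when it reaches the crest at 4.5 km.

-19.85°C

Dry to 3000 m: -9.7 × 2 km = -19.4°C, so T = -11.9°C.
Saturated to 4500 m: -5.3 × 1.5 km = -7.95°C, so T = -19.85°C.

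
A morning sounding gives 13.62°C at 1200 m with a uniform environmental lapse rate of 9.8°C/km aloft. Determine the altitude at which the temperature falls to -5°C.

3100 m

Height above start = (13.62 − (-5)) / 9.8 = 1.9 km
Altitude = 1200 m + 1900 m = 3100 m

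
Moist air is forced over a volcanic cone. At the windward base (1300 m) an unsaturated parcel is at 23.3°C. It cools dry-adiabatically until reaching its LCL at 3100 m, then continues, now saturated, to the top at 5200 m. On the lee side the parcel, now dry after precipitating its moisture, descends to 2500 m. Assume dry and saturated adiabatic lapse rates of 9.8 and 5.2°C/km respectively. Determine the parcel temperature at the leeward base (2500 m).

21.2°C

Dry to 3100 m: -9.8 × 1.8 km = -17.64°C, so T = 5.66°C.
Saturated to 5200 m: -5.2 × 2.1 km = -10.92°C, so T = -5.26°C.
Dry descent to 2500 m: +9.8 × 2.7 km = +26.46°C, so T = 21.2°C.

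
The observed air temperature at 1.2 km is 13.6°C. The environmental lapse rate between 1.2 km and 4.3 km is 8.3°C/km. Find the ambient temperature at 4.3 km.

-12.13°C

From 1200 m to 4300 m (environmental): cools by 8.3 × 3.1 = 25.73°C, giving -12.13°C.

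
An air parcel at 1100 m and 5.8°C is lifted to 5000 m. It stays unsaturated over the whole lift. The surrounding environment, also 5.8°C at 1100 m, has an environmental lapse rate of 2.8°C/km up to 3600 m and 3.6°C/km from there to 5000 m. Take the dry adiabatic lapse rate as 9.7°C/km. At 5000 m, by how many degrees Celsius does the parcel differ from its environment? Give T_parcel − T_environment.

Parcel:
  1100–5000 m, dry: Δz = 3.9 km ⇒ ΔT = -37.83°C; T = -32.03°C
Environment:
  1100–3600 m, environment, lower layer: Δz = 2.5 km ⇒ ΔT = -7°C; T = -1.2°C
  3600–5000 m, environment, upper layer: Δz = 1.4 km ⇒ ΔT = -5.04°C; T = -6.24°C
T_parcel − T_env = -32.03 − (-6.24) = -25.79°C

-25.79°C (parcel cooler than environment)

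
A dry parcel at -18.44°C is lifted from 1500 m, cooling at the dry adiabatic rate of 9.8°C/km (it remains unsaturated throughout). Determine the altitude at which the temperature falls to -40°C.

3700 m

Height above start = (-18.44 − (-40)) / 9.8 = 2.2 km
Altitude = 1500 m + 2200 m = 3700 m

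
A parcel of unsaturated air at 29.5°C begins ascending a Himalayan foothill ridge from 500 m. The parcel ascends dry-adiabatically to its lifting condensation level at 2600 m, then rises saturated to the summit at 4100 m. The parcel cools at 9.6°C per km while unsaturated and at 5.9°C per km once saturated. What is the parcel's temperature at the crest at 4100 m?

From 500 m to 2600 m (dry): cools by 9.6 × 2.1 = 20.16°C, giving 9.34°C.
From 2600 m to 4100 m (saturated): cools by 5.9 × 1.5 = 8.85°C, giving 0.49°C.

0.49°C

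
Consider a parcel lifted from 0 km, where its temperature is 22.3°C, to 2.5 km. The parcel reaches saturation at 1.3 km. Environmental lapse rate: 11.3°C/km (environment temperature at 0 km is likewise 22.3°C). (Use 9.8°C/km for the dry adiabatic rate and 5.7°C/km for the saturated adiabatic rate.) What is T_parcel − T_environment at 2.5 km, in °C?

+8.67°C (parcel warmer than environment)

Parcel:
  0–1300 m, dry: Δz = 1.3 km ⇒ ΔT = -12.74°C; T = 9.56°C
  1300–2500 m, saturated: Δz = 1.2 km ⇒ ΔT = -6.84°C; T = 2.72°C
Environment:
  0–2500 m, environment: Δz = 2.5 km ⇒ ΔT = -28.25°C; T = -5.95°C
T_parcel − T_env = 2.72 − (-5.95) = +8.67°C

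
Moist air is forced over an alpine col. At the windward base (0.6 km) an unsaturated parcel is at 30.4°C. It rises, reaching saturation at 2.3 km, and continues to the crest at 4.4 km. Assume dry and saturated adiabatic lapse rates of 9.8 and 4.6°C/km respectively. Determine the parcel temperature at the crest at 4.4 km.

600 → 2300 m (dry, 9.8°C/km): ΔT = -9.8 × 1.7 = -16.66°C → T = 13.74°C
2300 → 4400 m (saturated, 4.6°C/km): ΔT = -4.6 × 2.1 = -9.66°C → T = 4.08°C

4.08°C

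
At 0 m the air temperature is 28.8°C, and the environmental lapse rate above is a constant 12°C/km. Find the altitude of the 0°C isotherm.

Height above start = (28.8 − 0) / 12 = 2.4 km
Altitude = 0 m + 2400 m = 2400 m

2400 m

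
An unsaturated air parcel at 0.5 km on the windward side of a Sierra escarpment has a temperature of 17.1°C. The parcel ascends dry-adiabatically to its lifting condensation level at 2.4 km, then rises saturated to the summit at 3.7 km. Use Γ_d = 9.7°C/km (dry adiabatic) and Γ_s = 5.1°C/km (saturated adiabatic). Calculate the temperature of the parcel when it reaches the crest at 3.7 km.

500–2400 m, dry: Δz = 1.9 km ⇒ ΔT = -18.43°C; T = -1.33°C
2400–3700 m, saturated: Δz = 1.3 km ⇒ ΔT = -6.63°C; T = -7.96°C

-7.96°C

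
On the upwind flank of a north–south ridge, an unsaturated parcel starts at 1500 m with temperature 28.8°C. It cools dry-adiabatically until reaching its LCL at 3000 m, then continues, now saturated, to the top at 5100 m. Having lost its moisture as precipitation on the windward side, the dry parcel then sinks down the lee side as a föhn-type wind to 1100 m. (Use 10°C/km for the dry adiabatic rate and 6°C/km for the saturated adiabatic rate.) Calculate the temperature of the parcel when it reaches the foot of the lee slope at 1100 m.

41.2°C

Dry to 3000 m: -10 × 1.5 km = -15°C, so T = 13.8°C.
Saturated to 5100 m: -6 × 2.1 km = -12.6°C, so T = 1.2°C.
Dry descent to 1100 m: +10 × 4 km = +40°C, so T = 41.2°C.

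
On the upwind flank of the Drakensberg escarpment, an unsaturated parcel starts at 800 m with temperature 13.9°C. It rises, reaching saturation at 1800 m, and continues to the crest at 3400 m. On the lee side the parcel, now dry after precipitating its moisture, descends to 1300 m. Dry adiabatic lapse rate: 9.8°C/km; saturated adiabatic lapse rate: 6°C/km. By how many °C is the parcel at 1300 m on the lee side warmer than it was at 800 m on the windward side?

+1.18°C

Dry to 1800 m: -9.8 × 1 km = -9.8°C, so T = 4.1°C.
Saturated to 3400 m: -6 × 1.6 km = -9.6°C, so T = -5.5°C.
Dry descent to 1300 m: +9.8 × 2.1 km = +20.58°C, so T = 15.08°C.
Net change vs windward start: 15.08 − 13.9 = +1.18°C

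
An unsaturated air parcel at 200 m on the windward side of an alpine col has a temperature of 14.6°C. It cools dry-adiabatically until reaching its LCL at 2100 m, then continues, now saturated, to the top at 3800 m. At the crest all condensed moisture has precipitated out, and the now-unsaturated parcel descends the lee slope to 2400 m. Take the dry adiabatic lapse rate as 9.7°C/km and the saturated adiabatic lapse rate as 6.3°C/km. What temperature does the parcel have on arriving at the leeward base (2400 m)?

-0.96°C

200–2100 m, dry: Δz = 1.9 km ⇒ ΔT = -18.43°C; T = -3.83°C
2100–3800 m, saturated: Δz = 1.7 km ⇒ ΔT = -10.71°C; T = -14.54°C
3800–2400 m, dry descent: Δz = 1.4 km ⇒ ΔT = +13.58°C; T = -0.96°C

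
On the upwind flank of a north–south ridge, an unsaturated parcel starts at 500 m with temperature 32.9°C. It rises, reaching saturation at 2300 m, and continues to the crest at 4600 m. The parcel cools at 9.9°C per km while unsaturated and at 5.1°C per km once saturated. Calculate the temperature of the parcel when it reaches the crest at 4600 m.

500–2300 m, dry: Δz = 1.8 km ⇒ ΔT = -17.82°C; T = 15.08°C
2300–4600 m, saturated: Δz = 2.3 km ⇒ ΔT = -11.73°C; T = 3.35°C

3.35°C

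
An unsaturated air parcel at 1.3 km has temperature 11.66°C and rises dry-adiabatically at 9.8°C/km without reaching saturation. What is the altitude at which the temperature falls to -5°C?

Height above start = (11.66 − (-5)) / 9.8 = 1.7 km
Altitude = 1300 m + 1700 m = 3000 m

3 km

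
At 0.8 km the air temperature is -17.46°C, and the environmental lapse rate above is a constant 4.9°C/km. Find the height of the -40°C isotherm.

Height above start = (-17.46 − (-40)) / 4.9 = 4.6 km
Altitude = 800 m + 4600 m = 5400 m

5.4 km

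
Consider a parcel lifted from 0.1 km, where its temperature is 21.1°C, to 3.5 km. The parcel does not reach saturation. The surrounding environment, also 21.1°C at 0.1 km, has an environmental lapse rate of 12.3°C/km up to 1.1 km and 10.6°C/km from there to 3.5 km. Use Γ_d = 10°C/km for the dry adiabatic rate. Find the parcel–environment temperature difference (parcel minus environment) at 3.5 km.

+3.74°C (parcel warmer than environment)

Parcel:
  Dry to 3500 m: -10 × 3.4 km = -34°C, so T = -12.9°C.
Environment:
  Environment, lower layer to 1100 m: -12.3 × 1 km = -12.3°C, so T = 8.8°C.
  Environment, upper layer to 3500 m: -10.6 × 2.4 km = -25.44°C, so T = -16.64°C.
T_parcel − T_env = -12.9 − (-16.64) = +3.74°C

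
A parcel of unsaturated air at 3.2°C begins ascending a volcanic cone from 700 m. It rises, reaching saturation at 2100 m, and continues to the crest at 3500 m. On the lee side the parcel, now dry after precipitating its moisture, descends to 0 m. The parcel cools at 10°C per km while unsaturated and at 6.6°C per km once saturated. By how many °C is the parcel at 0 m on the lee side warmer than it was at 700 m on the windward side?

700 → 2100 m (dry, 10°C/km): ΔT = -10 × 1.4 = -14°C → T = -10.8°C
2100 → 3500 m (saturated, 6.6°C/km): ΔT = -6.6 × 1.4 = -9.24°C → T = -20.04°C
3500 → 0 m (dry descent, 10°C/km): ΔT = +10 × 3.5 = +35°C → T = 14.96°C
Net change vs windward start: 14.96 − 3.2 = +11.76°C

+11.76°C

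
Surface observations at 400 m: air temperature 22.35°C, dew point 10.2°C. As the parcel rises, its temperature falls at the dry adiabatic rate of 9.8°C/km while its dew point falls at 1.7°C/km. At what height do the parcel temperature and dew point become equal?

T and T_d converge at 9.8 − 1.7 = 8.1°C per km
Height above start = (22.35 − 10.2) / 8.1 = 1.5 km
LCL altitude = 400 m + 1500 m = 1900 m

1900 m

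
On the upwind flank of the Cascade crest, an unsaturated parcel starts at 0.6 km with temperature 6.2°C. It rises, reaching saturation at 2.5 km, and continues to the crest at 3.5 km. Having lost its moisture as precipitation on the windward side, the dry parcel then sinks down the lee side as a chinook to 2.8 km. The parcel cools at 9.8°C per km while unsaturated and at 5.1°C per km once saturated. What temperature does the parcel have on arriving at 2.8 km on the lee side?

-10.66°C

From 600 m to 2500 m (dry): cools by 9.8 × 1.9 = 18.62°C, giving -12.42°C.
From 2500 m to 3500 m (saturated): cools by 5.1 × 1 = 5.1°C, giving -17.52°C.
From 3500 m to 2800 m (dry descent): warms by 9.8 × 0.7 = 6.86°C, giving -10.66°C.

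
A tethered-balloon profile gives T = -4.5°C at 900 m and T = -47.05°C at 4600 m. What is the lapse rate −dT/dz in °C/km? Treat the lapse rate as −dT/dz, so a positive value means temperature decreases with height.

11.5°C/km

Γ = −ΔT/Δz = (-4.5 − (-47.05)) / (4600 − 900) m
  = 42.55°C / 3.7 km = 11.5°C/km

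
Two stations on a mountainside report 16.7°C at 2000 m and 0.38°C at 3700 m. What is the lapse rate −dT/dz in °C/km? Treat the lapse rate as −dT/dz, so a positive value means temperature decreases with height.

9.6°C/km

Γ = −ΔT/Δz = (16.7 − 0.38) / (3700 − 2000) m
  = 16.32°C / 1.7 km = 9.6°C/km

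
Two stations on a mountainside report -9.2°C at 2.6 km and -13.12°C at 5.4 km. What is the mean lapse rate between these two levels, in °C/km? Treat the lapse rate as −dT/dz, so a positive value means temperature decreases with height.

1.4°C/km

Γ = −ΔT/Δz = (-9.2 − (-13.12)) / (5400 − 2600) m
  = 3.92°C / 2.8 km = 1.4°C/km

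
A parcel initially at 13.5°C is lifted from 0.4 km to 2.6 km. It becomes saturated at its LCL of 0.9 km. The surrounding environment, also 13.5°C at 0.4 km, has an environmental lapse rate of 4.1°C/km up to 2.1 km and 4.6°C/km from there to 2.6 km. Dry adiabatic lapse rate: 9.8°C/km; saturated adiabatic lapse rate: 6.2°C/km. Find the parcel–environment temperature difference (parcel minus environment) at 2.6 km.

Parcel:
  400–900 m, dry: Δz = 0.5 km ⇒ ΔT = -4.9°C; T = 8.6°C
  900–2600 m, saturated: Δz = 1.7 km ⇒ ΔT = -10.54°C; T = -1.94°C
Environment:
  400–2100 m, environment, lower layer: Δz = 1.7 km ⇒ ΔT = -6.97°C; T = 6.53°C
  2100–2600 m, environment, upper layer: Δz = 0.5 km ⇒ ΔT = -2.3°C; T = 4.23°C
T_parcel − T_env = -1.94 − 4.23 = -6.17°C

-6.17°C (parcel cooler than environment)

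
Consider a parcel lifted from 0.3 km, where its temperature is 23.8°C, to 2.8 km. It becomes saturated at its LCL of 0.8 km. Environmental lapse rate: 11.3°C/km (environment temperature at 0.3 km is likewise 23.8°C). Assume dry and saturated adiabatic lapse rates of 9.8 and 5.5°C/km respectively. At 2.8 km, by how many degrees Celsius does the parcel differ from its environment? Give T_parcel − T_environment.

Parcel:
  300–800 m, dry: Δz = 0.5 km ⇒ ΔT = -4.9°C; T = 18.9°C
  800–2800 m, saturated: Δz = 2 km ⇒ ΔT = -11°C; T = 7.9°C
Environment:
  300–2800 m, environment: Δz = 2.5 km ⇒ ΔT = -28.25°C; T = -4.45°C
T_parcel − T_env = 7.9 − (-4.45) = +12.35°C

+12.35°C (parcel warmer than environment)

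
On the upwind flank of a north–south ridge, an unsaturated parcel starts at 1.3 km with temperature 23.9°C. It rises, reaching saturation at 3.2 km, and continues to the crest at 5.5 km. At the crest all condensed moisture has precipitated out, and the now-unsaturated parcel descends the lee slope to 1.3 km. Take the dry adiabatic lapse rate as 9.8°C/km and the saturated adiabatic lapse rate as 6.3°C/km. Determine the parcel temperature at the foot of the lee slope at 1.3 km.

Dry to 3200 m: -9.8 × 1.9 km = -18.62°C, so T = 5.28°C.
Saturated to 5500 m: -6.3 × 2.3 km = -14.49°C, so T = -9.21°C.
Dry descent to 1300 m: +9.8 × 4.2 km = +41.16°C, so T = 31.95°C.

31.95°C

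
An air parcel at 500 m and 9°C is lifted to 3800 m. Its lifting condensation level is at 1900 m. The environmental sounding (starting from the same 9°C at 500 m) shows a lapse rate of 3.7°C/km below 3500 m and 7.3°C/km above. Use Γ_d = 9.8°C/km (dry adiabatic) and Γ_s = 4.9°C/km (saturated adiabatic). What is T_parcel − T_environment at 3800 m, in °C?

Parcel:
  500–1900 m, dry: Δz = 1.4 km ⇒ ΔT = -13.72°C; T = -4.72°C
  1900–3800 m, saturated: Δz = 1.9 km ⇒ ΔT = -9.31°C; T = -14.03°C
Environment:
  500–3500 m, environment, lower layer: Δz = 3 km ⇒ ΔT = -11.1°C; T = -2.1°C
  3500–3800 m, environment, upper layer: Δz = 0.3 km ⇒ ΔT = -2.19°C; T = -4.29°C
T_parcel − T_env = -14.03 − (-4.29) = -9.74°C

-9.74°C (parcel cooler than environment)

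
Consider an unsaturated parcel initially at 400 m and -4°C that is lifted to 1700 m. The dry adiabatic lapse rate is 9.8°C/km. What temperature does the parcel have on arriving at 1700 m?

Dry adiabatic to 1700 m: -9.8 × 1.3 km = -12.74°C, so T = -16.74°C.

-16.74°C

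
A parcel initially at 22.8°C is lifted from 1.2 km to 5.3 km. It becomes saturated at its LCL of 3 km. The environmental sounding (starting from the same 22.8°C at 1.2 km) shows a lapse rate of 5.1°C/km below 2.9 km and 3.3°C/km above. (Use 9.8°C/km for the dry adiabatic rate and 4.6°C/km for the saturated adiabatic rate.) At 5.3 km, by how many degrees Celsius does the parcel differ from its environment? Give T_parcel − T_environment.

-11.63°C (parcel cooler than environment)

Parcel:
  From 1200 m to 3000 m (dry): cools by 9.8 × 1.8 = 17.64°C, giving 5.16°C.
  From 3000 m to 5300 m (saturated): cools by 4.6 × 2.3 = 10.58°C, giving -5.42°C.
Environment:
  From 1200 m to 2900 m (environment, lower layer): cools by 5.1 × 1.7 = 8.67°C, giving 14.13°C.
  From 2900 m to 5300 m (environment, upper layer): cools by 3.3 × 2.4 = 7.92°C, giving 6.21°C.
T_parcel − T_env = -5.42 − 6.21 = -11.63°C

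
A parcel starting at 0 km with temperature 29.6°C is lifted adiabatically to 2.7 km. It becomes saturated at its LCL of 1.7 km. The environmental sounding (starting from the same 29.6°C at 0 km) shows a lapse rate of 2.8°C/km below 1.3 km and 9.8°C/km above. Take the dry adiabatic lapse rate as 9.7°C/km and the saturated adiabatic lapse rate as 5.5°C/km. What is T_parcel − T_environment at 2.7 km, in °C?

Parcel:
  0 → 1700 m (dry, 9.7°C/km): ΔT = -9.7 × 1.7 = -16.49°C → T = 13.11°C
  1700 → 2700 m (saturated, 5.5°C/km): ΔT = -5.5 × 1 = -5.5°C → T = 7.61°C
Environment:
  0 → 1300 m (environment, lower layer, 2.8°C/km): ΔT = -2.8 × 1.3 = -3.64°C → T = 25.96°C
  1300 → 2700 m (environment, upper layer, 9.8°C/km): ΔT = -9.8 × 1.4 = -13.72°C → T = 12.24°C
T_parcel − T_env = 7.61 − 12.24 = -4.63°C

-4.63°C (parcel cooler than environment)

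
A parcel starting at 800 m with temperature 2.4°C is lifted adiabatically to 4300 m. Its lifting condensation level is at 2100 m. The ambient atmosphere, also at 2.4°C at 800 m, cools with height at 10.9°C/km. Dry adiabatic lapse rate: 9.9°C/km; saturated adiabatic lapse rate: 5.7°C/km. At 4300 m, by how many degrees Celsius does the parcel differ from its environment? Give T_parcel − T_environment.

Parcel:
  800 → 2100 m (dry, 9.9°C/km): ΔT = -9.9 × 1.3 = -12.87°C → T = -10.47°C
  2100 → 4300 m (saturated, 5.7°C/km): ΔT = -5.7 × 2.2 = -12.54°C → T = -23.01°C
Environment:
  800 → 4300 m (environment, 10.9°C/km): ΔT = -10.9 × 3.5 = -38.15°C → T = -35.75°C
T_parcel − T_env = -23.01 − (-35.75) = +12.74°C

+12.74°C (parcel warmer than environment)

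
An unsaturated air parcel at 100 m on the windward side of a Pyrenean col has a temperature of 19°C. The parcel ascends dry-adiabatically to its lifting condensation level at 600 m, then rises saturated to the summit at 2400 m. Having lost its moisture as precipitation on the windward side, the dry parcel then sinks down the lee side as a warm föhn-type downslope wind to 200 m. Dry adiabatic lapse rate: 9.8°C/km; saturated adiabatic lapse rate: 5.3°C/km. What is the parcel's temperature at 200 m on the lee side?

26.12°C

100–600 m, dry: Δz = 0.5 km ⇒ ΔT = -4.9°C; T = 14.1°C
600–2400 m, saturated: Δz = 1.8 km ⇒ ΔT = -9.54°C; T = 4.56°C
2400–200 m, dry descent: Δz = 2.2 km ⇒ ΔT = +21.56°C; T = 26.12°C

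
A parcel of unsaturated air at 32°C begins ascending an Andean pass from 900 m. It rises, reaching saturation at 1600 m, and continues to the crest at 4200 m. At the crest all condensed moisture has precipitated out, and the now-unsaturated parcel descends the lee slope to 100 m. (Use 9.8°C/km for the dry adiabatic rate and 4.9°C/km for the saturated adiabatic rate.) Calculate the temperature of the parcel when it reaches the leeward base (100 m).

52.58°C

900–1600 m, dry: Δz = 0.7 km ⇒ ΔT = -6.86°C; T = 25.14°C
1600–4200 m, saturated: Δz = 2.6 km ⇒ ΔT = -12.74°C; T = 12.4°C
4200–100 m, dry descent: Δz = 4.1 km ⇒ ΔT = +40.18°C; T = 52.58°C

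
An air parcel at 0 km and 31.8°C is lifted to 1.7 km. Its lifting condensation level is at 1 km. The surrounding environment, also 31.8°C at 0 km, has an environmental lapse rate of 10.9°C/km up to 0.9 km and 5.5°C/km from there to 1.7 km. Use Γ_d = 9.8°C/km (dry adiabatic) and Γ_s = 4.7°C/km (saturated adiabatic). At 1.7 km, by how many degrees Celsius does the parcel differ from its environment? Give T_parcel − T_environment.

+1.12°C (parcel warmer than environment)

Parcel:
  0 → 1000 m (dry, 9.8°C/km): ΔT = -9.8 × 1 = -9.8°C → T = 22°C
  1000 → 1700 m (saturated, 4.7°C/km): ΔT = -4.7 × 0.7 = -3.29°C → T = 18.71°C
Environment:
  0 → 900 m (environment, lower layer, 10.9°C/km): ΔT = -10.9 × 0.9 = -9.81°C → T = 21.99°C
  900 → 1700 m (environment, upper layer, 5.5°C/km): ΔT = -5.5 × 0.8 = -4.4°C → T = 17.59°C
T_parcel − T_env = 18.71 − 17.59 = +1.12°C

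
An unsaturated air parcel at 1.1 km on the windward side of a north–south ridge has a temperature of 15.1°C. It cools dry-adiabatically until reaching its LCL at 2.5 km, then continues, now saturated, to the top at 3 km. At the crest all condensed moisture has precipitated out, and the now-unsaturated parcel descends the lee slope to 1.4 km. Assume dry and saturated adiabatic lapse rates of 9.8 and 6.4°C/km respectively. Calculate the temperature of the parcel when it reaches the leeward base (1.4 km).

13.86°C

1100 → 2500 m (dry, 9.8°C/km): ΔT = -9.8 × 1.4 = -13.72°C → T = 1.38°C
2500 → 3000 m (saturated, 6.4°C/km): ΔT = -6.4 × 0.5 = -3.2°C → T = -1.82°C
3000 → 1400 m (dry descent, 9.8°C/km): ΔT = +9.8 × 1.6 = +15.68°C → T = 13.86°C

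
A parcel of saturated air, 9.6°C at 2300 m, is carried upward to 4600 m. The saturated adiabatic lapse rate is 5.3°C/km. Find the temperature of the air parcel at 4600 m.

-2.59°C

From 2300 m to 4600 m (saturated adiabatic): cools by 5.3 × 2.3 = 12.19°C, giving -2.59°C.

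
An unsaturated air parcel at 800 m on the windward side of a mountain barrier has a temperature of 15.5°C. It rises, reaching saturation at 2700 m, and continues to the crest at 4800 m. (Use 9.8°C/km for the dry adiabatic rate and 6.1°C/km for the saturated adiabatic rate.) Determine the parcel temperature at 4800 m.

800–2700 m, dry: Δz = 1.9 km ⇒ ΔT = -18.62°C; T = -3.12°C
2700–4800 m, saturated: Δz = 2.1 km ⇒ ΔT = -12.81°C; T = -15.93°C

-15.93°C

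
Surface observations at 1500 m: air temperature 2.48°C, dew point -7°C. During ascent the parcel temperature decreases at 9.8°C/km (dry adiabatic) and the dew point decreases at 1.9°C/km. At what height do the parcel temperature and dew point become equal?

2700 m

T and T_d converge at 9.8 − 1.9 = 7.9°C per km
Height above start = (2.48 − (-7)) / 7.9 = 1.2 km
LCL altitude = 1500 m + 1200 m = 2700 m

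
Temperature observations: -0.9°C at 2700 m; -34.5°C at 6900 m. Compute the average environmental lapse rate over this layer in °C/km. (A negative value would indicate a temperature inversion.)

8°C/km

Γ = −ΔT/Δz = (-0.9 − (-34.5)) / (6900 − 2700) m
  = 33.6°C / 4.2 km = 8°C/km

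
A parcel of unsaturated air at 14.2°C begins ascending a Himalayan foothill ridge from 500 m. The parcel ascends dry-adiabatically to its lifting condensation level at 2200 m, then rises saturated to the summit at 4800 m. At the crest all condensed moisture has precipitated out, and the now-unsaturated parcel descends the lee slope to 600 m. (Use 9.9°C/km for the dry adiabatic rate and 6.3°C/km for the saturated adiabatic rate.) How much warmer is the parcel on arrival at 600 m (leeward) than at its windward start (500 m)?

+8.37°C

500 → 2200 m (dry, 9.9°C/km): ΔT = -9.9 × 1.7 = -16.83°C → T = -2.63°C
2200 → 4800 m (saturated, 6.3°C/km): ΔT = -6.3 × 2.6 = -16.38°C → T = -19.01°C
4800 → 600 m (dry descent, 9.9°C/km): ΔT = +9.9 × 4.2 = +41.58°C → T = 22.57°C
Net change vs windward start: 22.57 − 14.2 = +8.37°C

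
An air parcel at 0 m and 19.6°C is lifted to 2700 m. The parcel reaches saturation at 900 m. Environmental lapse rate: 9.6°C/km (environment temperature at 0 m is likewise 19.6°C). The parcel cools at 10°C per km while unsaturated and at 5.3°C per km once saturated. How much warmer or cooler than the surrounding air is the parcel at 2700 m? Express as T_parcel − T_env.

Parcel:
  0 → 900 m (dry, 10°C/km): ΔT = -10 × 0.9 = -9°C → T = 10.6°C
  900 → 2700 m (saturated, 5.3°C/km): ΔT = -5.3 × 1.8 = -9.54°C → T = 1.06°C
Environment:
  0 → 2700 m (environment, 9.6°C/km): ΔT = -9.6 × 2.7 = -25.92°C → T = -6.32°C
T_parcel − T_env = 1.06 − (-6.32) = +7.38°C

+7.38°C (parcel warmer than environment)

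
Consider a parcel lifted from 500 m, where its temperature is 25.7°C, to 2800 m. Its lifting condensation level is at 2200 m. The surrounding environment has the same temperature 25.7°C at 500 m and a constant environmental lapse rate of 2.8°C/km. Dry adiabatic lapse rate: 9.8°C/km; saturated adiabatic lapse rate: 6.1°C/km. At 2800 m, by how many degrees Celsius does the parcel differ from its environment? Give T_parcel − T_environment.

Parcel:
  500–2200 m, dry: Δz = 1.7 km ⇒ ΔT = -16.66°C; T = 9.04°C
  2200–2800 m, saturated: Δz = 0.6 km ⇒ ΔT = -3.66°C; T = 5.38°C
Environment:
  500–2800 m, environment: Δz = 2.3 km ⇒ ΔT = -6.44°C; T = 19.26°C
T_parcel − T_env = 5.38 − 19.26 = -13.88°C

-13.88°C (parcel cooler than environment)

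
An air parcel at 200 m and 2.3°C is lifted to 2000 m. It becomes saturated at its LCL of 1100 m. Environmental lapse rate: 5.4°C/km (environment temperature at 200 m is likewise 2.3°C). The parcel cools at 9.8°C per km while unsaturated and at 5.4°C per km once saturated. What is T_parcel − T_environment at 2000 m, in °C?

Parcel:
  Dry to 1100 m: -9.8 × 0.9 km = -8.82°C, so T = -6.52°C.
  Saturated to 2000 m: -5.4 × 0.9 km = -4.86°C, so T = -11.38°C.
Environment:
  Environment to 2000 m: -5.4 × 1.8 km = -9.72°C, so T = -7.42°C.
T_parcel − T_env = -11.38 − (-7.42) = -3.96°C

-3.96°C (parcel cooler than environment)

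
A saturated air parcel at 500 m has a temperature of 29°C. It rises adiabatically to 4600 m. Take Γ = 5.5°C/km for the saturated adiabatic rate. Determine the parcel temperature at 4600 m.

6.45°C

From 500 m to 4600 m (saturated adiabatic): cools by 5.5 × 4.1 = 22.55°C, giving 6.45°C.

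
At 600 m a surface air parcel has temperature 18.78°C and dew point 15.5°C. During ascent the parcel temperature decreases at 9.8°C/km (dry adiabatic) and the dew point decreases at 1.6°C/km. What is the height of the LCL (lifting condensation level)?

1000 m

T and T_d converge at 9.8 − 1.6 = 8.2°C per km
Height above start = (18.78 − 15.5) / 8.2 = 0.4 km
LCL altitude = 600 m + 400 m = 1000 m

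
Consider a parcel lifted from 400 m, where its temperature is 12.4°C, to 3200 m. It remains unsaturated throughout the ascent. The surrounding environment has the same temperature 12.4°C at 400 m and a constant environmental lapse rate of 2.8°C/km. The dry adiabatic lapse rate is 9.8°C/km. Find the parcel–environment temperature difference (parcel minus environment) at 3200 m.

Parcel:
  Dry to 3200 m: -9.8 × 2.8 km = -27.44°C, so T = -15.04°C.
Environment:
  Environment to 3200 m: -2.8 × 2.8 km = -7.84°C, so T = 4.56°C.
T_parcel − T_env = -15.04 − 4.56 = -19.6°C

-19.6°C (parcel cooler than environment)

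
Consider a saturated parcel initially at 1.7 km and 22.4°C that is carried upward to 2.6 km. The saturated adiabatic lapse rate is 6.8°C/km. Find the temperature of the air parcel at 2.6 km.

16.28°C

1700–2600 m, saturated adiabatic: Δz = 0.9 km ⇒ ΔT = -6.12°C; T = 16.28°C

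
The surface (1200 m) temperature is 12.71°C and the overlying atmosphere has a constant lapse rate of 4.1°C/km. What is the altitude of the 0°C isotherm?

4300 m

Height above start = (12.71 − 0) / 4.1 = 3.1 km
Altitude = 1200 m + 3100 m = 4300 m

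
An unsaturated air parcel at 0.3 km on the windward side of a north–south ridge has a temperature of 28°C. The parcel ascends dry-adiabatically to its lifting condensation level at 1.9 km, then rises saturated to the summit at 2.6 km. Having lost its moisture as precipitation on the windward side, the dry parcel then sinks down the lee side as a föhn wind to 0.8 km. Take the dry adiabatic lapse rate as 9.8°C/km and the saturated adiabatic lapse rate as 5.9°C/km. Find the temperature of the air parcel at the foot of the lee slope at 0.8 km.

300 → 1900 m (dry, 9.8°C/km): ΔT = -9.8 × 1.6 = -15.68°C → T = 12.32°C
1900 → 2600 m (saturated, 5.9°C/km): ΔT = -5.9 × 0.7 = -4.13°C → T = 8.19°C
2600 → 800 m (dry descent, 9.8°C/km): ΔT = +9.8 × 1.8 = +17.64°C → T = 25.83°C

25.83°C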